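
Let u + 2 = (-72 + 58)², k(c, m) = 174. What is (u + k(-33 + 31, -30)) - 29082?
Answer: -28714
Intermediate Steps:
u = 194 (u = -2 + (-72 + 58)² = -2 + (-14)² = -2 + 196 = 194)
(u + k(-33 + 31, -30)) - 29082 = (194 + 174) - 29082 = 368 - 29082 = -28714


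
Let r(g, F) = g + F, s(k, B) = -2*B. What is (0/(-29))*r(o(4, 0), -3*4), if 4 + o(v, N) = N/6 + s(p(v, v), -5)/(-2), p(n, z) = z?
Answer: 0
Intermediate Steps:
o(v, N) = -9 + N/6 (o(v, N) = -4 + (N/6 - 2*(-5)/(-2)) = -4 + (N*(1/6) + 10*(-1/2)) = -4 + (N/6 - 5) = -4 + (-5 + N/6) = -9 + N/6)
r(g, F) = F + g
(0/(-29))*r(o(4, 0), -3*4) = (0/(-29))*(-3*4 + (-9 + (1/6)*0)) = (-1/29*0)*(-12 + (-9 + 0)) = 0*(-12 - 9) = 0*(-21) = 0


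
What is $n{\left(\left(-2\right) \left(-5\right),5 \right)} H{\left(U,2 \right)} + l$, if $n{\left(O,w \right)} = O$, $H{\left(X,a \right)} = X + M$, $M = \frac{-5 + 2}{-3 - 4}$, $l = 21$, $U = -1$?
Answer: $\frac{107}{7} \approx 15.286$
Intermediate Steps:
$M = \frac{3}{7}$ ($M = - \frac{3}{-7} = \left(-3\right) \left(- \frac{1}{7}\right) = \frac{3}{7} \approx 0.42857$)
$H{\left(X,a \right)} = \frac{3}{7} + X$ ($H{\left(X,a \right)} = X + \frac{3}{7} = \frac{3}{7} + X$)
$n{\left(\left(-2\right) \left(-5\right),5 \right)} H{\left(U,2 \right)} + l = \left(-2\right) \left(-5\right) \left(\frac{3}{7} - 1\right) + 21 = 10 \left(- \frac{4}{7}\right) + 21 = - \frac{40}{7} + 21 = \frac{107}{7}$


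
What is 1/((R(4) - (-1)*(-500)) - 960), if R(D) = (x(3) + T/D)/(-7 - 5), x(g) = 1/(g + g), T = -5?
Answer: -144/210227 ≈ -0.00068497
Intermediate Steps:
x(g) = 1/(2*g)
R(D) = -1/72 + 5/(12*D) (R(D) = ((1/2)/3 - 5/D)/(-7 - 5) = ((1/2)*(1/3) - 5/D)/(-12) = (1/6 - 5/D)*(-1/12) = -1/72 + 5/(12*D))
1/((R(4) - (-1)*(-500)) - 960) = 1/(((1/72)*(30 - 1*4)/4 - (-1)*(-500)) - 960) = 1/(((1/72)*(1/4)*(30 - 4) - 1*500) - 960) = 1/(((1/72)*(1/4)*26 - 500) - 960) = 1/((13/144 - 500) - 960) = 1/(-71987/144 - 960) = 1/(-210227/144) = -144/210227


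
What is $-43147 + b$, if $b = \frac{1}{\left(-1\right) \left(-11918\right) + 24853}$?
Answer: $- \frac{1586558336}{36771} \approx -43147.0$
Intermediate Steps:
$b = \frac{1}{36771}$ ($b = \frac{1}{11918 + 24853} = \frac{1}{36771} \approx 2.7195 \cdot 10^{-5}$)
$-43147 + b = -43147 + \frac{1}{36771} = - \frac{1586558336}{36771}$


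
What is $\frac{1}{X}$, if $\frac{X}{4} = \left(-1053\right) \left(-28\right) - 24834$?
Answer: $\frac{1}{18600} \approx 5.3763 \cdot 10^{-5}$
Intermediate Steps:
$X = 18600$ ($X = 4 \left(\left(-1053\right) \left(-28\right) - 24834\right) = 4 \left(29484 - 24834\right) = 4 \cdot 4650 = 18600$)
$\frac{1}{X} = \frac{1}{18600}$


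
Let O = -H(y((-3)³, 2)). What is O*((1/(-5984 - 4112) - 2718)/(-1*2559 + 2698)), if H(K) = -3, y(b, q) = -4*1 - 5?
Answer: -82322787/1403344 ≈ -58.662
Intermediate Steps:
y(b, q) = -9 (y(b, q) = -4 - 5 = -9)
O = 3 (O = -1*(-3) = 3)
O*((1/(-5984 - 4112) - 2718)/(-1*2559 + 2698)) = 3*((1/(-5984 - 4112) - 2718)/(-1*2559 + 2698)) = 3*((1/(-10096) - 2718)/(-2559 + 2698)) = 3*((-1/10096 - 2718)/139) = 3*(-27440929/10096*1/139) = 3*(-27440929/1403344) = -82322787/1403344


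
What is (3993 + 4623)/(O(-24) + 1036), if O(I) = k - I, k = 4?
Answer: 1077/133 ≈ 8.0977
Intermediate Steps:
O(I) = 4 - I
(3993 + 4623)/(O(-24) + 1036) = (3993 + 4623)/((4 - 1*(-24)) + 1036) = 8616/((4 + 24) + 1036) = 8616/(28 + 1036) = 8616/1064 = 8616*(1/1064) = 1077/133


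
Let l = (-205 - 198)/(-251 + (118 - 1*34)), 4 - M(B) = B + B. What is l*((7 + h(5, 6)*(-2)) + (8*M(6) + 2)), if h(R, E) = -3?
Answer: -19747/167 ≈ -118.25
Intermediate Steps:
M(B) = 4 - 2*B (M(B) = 4 - (B + B) = 4 - 2*B)
l = 403/167 (l = -403/(-251 + (118 - 34)) = -403/(-251 + 84) = -403/(-167) = -403*(-1/167) = 403/167 ≈ 2.4132)
l*((7 + h(5, 6)*(-2)) + (8*M(6) + 2)) = 403*((7 - 3*(-2)) + (8*(4 - 2*6) + 2))/167 = 403*((7 + 6) + (8*(4 - 12) + 2))/167 = 403*(13 + (8*(-8) + 2))/167 = 403*(13 + (-64 + 2))/167 = 403*(13 - 62)/167 = (403/167)*(-49) = -19747/167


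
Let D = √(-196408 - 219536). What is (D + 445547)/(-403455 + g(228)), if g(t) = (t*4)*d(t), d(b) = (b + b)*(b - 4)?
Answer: 445547/92751873 + 2*I*√11554/30917291 ≈ 0.0048036 + 6.9534e-6*I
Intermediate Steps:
D = 6*I*√11554 (D = √(-415944) = 6*I*√11554 ≈ 644.94*I)
d(b) = 2*b*(-4 + b) (d(b) = (2*b)*(-4 + b) = 2*b*(-4 + b))
g(t) = 8*t²*(-4 + t) (g(t) = (t*4)*(2*t*(-4 + t)) = (4*t)*(2*t*(-4 + t)) = 8*t²*(-4 + t))
(D + 445547)/(-403455 + g(228)) = (6*I*√11554 + 445547)/(-403455 + 8*228²*(-4 + 228)) = (445547 + 6*I*√11554)/(-403455 + 8*51984*224) = (445547 + 6*I*√11554)/(-403455 + 93155328) = (445547 + 6*I*√11554)/92751873 = (445547 + 6*I*√11554)*(1/92751873) = 445547/92751873 + 2*I*√11554/30917291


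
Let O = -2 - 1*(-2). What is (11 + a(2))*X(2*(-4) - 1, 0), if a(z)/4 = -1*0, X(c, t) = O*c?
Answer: 0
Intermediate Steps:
O = 0 (O = -2 + 2 = 0)
X(c, t) = 0 (X(c, t) = 0*c = 0)
a(z) = 0 (a(z) = 4*(-1*0) = 4*0 = 0)
(11 + a(2))*X(2*(-4) - 1, 0) = (11 + 0)*0 = 11*0 = 0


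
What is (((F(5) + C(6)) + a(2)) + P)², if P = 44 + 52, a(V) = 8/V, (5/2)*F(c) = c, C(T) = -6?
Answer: 9216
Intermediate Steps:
F(c) = 2*c/5
P = 96
(((F(5) + C(6)) + a(2)) + P)² = ((((⅖)*5 - 6) + 8/2) + 96)² = (((2 - 6) + 8*(½)) + 96)² = ((-4 + 4) + 96)² = (0 + 96)² = 96² = 9216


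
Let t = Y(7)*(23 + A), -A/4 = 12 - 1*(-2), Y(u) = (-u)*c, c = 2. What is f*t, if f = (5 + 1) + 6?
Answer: 5544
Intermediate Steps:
f = 12 (f = 6 + 6 = 12)
Y(u) = -2*u (Y(u) = -u*2 = -2*u)
A = -56 (A = -4*(12 - 1*(-2)) = -4*(12 + 2) = -4*14 = -56)
t = 462 (t = (-2*7)*(23 - 56) = -14*(-33) = 462)
f*t = 12*462 = 5544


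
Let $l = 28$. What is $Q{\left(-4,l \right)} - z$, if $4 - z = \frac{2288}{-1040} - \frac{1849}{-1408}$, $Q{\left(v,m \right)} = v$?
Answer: $- \frac{62563}{7040} \approx -8.8868$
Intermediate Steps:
$z = \frac{34403}{7040}$ ($z = 4 - \left(\frac{2288}{-1040} - \frac{1849}{-1408}\right) = 4 - \left(2288 \left(- \frac{1}{1040}\right) - - \frac{1849}{1408}\right) = 4 - \left(- \frac{11}{5} + \frac{1849}{1408}\right) = 4 - - \frac{6243}{7040} = 4 + \frac{6243}{7040} = \frac{34403}{7040} \approx 4.8868$)
$Q{\left(-4,l \right)} - z = -4 - \frac{34403}{7040} = - \frac{62563}{7040}$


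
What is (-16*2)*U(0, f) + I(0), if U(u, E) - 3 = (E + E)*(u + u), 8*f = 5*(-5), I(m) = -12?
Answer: -108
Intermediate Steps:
f = -25/8 (f = (5*(-5))/8 = (1/8)*(-25) = -25/8 ≈ -3.1250)
U(u, E) = 3 + 4*E*u (U(u, E) = 3 + (E + E)*(u + u) = 3 + (2*E)*(2*u) = 3 + 4*E*u)
(-16*2)*U(0, f) + I(0) = (-16*2)*(3 + 4*(-25/8)*0) - 12 = -32*(3 + 0) - 12 = -32*3 - 12 = -96 - 12 = -108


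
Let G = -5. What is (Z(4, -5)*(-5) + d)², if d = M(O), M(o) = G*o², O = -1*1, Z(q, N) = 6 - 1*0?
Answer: 1225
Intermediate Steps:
Z(q, N) = 6 (Z(q, N) = 6 + 0 = 6)
O = -1
M(o) = -5*o²
d = -5 (d = -5*(-1)² = -5*1 = -5)
(Z(4, -5)*(-5) + d)² = (6*(-5) - 5)² = (-30 - 5)² = (-35)² = 1225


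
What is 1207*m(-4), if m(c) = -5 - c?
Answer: -1207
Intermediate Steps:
1207*m(-4) = 1207*(-5 - 1*(-4)) = 1207*(-5 + 4) = 1207*(-1) = -1207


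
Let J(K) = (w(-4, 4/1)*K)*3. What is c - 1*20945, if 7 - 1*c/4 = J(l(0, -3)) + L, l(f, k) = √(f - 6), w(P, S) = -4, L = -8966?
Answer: 14947 + 48*I*√6 ≈ 14947.0 + 117.58*I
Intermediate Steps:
l(f, k) = √(-6 + f)
J(K) = -12*K (J(K) = -4*K*3 = -12*K)
c = 35892 + 48*I*√6 (c = 28 - 4*(-12*√(-6 + 0) - 8966) = 28 - 4*(-12*I*√6 - 8966) = 28 - 4*(-8966 - 12*I*√6) = 28 + (35864 + 48*I*√6) = 35892 + 48*I*√6 ≈ 35892.0 + 117.58*I)
c - 1*20945 = (35892 + 48*I*√6) - 1*20945 = (35892 + 48*I*√6) - 20945 = 14947 + 48*I*√6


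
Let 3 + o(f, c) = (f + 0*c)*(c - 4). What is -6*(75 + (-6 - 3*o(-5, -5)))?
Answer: 342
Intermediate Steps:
o(f, c) = -3 + f*(-4 + c) (o(f, c) = -3 + (f + 0*c)*(c - 4) = -3 + (f + 0)*(-4 + c) = -3 + f*(-4 + c))
-6*(75 + (-6 - 3*o(-5, -5))) = -6*(75 + (-6 - 3*(-3 - 4*(-5) - 5*(-5)))) = -6*(75 + (-6 - 3*(-3 + 20 + 25))) = -6*(75 + (-6 - 3*42)) = -6*(75 + (-6 - 126)) = -6*(75 - 132) = -6*(-57) = 342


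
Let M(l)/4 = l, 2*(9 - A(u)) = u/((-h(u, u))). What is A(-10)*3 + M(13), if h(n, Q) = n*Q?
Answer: 1577/20 ≈ 78.850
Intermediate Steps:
h(n, Q) = Q*n
A(u) = 9 + 1/(2*u) (A(u) = 9 - u/(2*((-u*u))) = 9 - u/(2*((-u**2))) = 9 - u*(-1/u**2)/2 = 9 - (-1)/(2*u) = 9 + 1/(2*u))
M(l) = 4*l
A(-10)*3 + M(13) = (9 + (1/2)/(-10))*3 + 4*13 = (9 + (1/2)*(-1/10))*3 + 52 = (9 - 1/20)*3 + 52 = (179/20)*3 + 52 = 537/20 + 52 = 1577/20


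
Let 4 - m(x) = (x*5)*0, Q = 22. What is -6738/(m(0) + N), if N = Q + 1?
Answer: -2246/9 ≈ -249.56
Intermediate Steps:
N = 23 (N = 22 + 1 = 23)
m(x) = 4 (m(x) = 4 - x*5*0 = 4 - 5*x*0 = 4 - 1*0 = 4 + 0 = 4)
-6738/(m(0) + N) = -6738/(4 + 23) = -6738/27 = (1/27)*(-6738) = -2246/9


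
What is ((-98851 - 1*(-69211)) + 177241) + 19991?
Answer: 167592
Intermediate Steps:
((-98851 - 1*(-69211)) + 177241) + 19991 = ((-98851 + 69211) + 177241) + 19991 = (-29640 + 177241) + 19991 = 147601 + 19991 = 167592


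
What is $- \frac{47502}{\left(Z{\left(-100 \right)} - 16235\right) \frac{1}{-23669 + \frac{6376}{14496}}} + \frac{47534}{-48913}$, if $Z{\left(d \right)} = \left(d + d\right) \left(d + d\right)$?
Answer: $\frac{2372509807906033}{50150009770} \approx 47308.0$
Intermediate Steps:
$Z{\left(d \right)} = 4 d^{2}$ ($Z{\left(d \right)} = 2 d 2 d = 4 d^{2}$)
$- \frac{47502}{\left(Z{\left(-100 \right)} - 16235\right) \frac{1}{-23669 + \frac{6376}{14496}}} + \frac{47534}{-48913} = - \frac{47502}{\left(4 \left(-100\right)^{2} - 16235\right) \frac{1}{-23669 + \frac{6376}{14496}}} + \frac{47534}{-48913} = - \frac{47502}{\left(4 \cdot 10000 - 16235\right) \frac{1}{-23669 + 6376 \cdot \frac{1}{14496}}} + 47534 \left(- \frac{1}{48913}\right) = - \frac{47502}{\left(40000 - 16235\right) \frac{1}{-23669 + \frac{797}{1812}}} - \frac{47534}{48913} = - \frac{47502}{23765 \frac{1}{- \frac{42887431}{1812}}} - \frac{47534}{48913} = - \frac{47502}{23765 \left(- \frac{1812}{42887431}\right)} - \frac{47534}{48913} = - \frac{47502}{- \frac{43062180}{42887431}} - \frac{47534}{48913} = \left(-47502\right) \left(- \frac{42887431}{43062180}\right) - \frac{47534}{48913} = \frac{48505684461}{1025290} - \frac{47534}{48913} = \frac{2372509807906033}{50150009770}$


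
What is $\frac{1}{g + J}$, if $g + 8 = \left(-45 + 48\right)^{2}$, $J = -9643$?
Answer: $- \frac{1}{9642} \approx -0.00010371$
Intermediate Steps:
$g = 1$ ($g = -8 + \left(-45 + 48\right)^{2} = -8 + 3^{2} = -8 + 9 = 1$)
$\frac{1}{g + J} = \frac{1}{1 - 9643} = \frac{1}{-9642} = - \frac{1}{9642}$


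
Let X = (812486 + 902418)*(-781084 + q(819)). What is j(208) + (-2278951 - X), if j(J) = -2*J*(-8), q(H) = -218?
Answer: 1339855649385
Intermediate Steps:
j(J) = 16*J
X = -1339857925008 (X = (812486 + 902418)*(-781084 - 218) = 1714904*(-781302) = -1339857925008)
j(208) + (-2278951 - X) = 16*208 + (-2278951 - 1*(-1339857925008)) = 3328 + (-2278951 + 1339857925008) = 3328 + 1339855646057 = 1339855649385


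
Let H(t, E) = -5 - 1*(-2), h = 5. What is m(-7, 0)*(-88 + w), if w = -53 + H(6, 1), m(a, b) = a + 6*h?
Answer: -3312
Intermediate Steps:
H(t, E) = -3 (H(t, E) = -5 + 2 = -3)
m(a, b) = 30 + a (m(a, b) = a + 6*5 = a + 30 = 30 + a)
w = -56 (w = -53 - 3 = -56)
m(-7, 0)*(-88 + w) = (30 - 7)*(-88 - 56) = 23*(-144) = -3312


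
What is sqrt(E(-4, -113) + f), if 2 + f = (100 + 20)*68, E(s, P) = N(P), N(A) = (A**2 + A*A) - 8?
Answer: 2*sqrt(8422) ≈ 183.54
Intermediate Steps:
N(A) = -8 + 2*A**2 (N(A) = (A**2 + A**2) - 8 = 2*A**2 - 8 = -8 + 2*A**2)
E(s, P) = -8 + 2*P**2
f = 8158 (f = -2 + (100 + 20)*68 = -2 + 120*68 = -2 + 8160 = 8158)
sqrt(E(-4, -113) + f) = sqrt((-8 + 2*(-113)**2) + 8158) = sqrt((-8 + 2*12769) + 8158) = sqrt((-8 + 25538) + 8158) = sqrt(25530 + 8158) = sqrt(33688) = 2*sqrt(8422)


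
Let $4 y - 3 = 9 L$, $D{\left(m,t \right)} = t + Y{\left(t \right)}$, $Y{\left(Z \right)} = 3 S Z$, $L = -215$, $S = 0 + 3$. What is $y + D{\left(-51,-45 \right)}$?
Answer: $-933$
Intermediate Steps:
$S = 3$
$Y{\left(Z \right)} = 9 Z$ ($Y{\left(Z \right)} = 3 \cdot 3 Z = 9 Z$)
$D{\left(m,t \right)} = 10 t$ ($D{\left(m,t \right)} = t + 9 t = 10 t$)
$y = -483$ ($y = \frac{3}{4} + \frac{9 \left(-215\right)}{4} = \frac{3}{4} + \frac{1}{4} \left(-1935\right) = \frac{3}{4} - \frac{1935}{4} = -483$)
$y + D{\left(-51,-45 \right)} = -483 + 10 \left(-45\right) = -483 - 450 = -933$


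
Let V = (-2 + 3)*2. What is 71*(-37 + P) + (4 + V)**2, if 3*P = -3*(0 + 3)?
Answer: -2804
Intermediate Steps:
P = -3 (P = (-3*(0 + 3))/3 = (-3*3)/3 = (1/3)*(-9) = -3)
V = 2 (V = 1*2 = 2)
71*(-37 + P) + (4 + V)**2 = 71*(-37 - 3) + (4 + 2)**2 = 71*(-40) + 6**2 = -2840 + 36 = -2804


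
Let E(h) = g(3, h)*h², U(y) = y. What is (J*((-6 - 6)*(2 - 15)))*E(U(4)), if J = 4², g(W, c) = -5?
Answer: -199680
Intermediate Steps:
E(h) = -5*h²
J = 16
(J*((-6 - 6)*(2 - 15)))*E(U(4)) = (16*((-6 - 6)*(2 - 15)))*(-5*4²) = (16*(-12*(-13)))*(-5*16) = (16*156)*(-80) = 2496*(-80) = -199680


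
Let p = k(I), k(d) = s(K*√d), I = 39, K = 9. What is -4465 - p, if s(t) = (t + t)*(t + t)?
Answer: -17101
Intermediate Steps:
s(t) = 4*t² (s(t) = (2*t)*(2*t) = 4*t²)
k(d) = 324*d (k(d) = 4*(9*√d)² = 4*(81*d) = 324*d)
p = 12636 (p = 324*39 = 12636)
-4465 - p = -4465 - 1*12636 = -4465 - 12636 = -17101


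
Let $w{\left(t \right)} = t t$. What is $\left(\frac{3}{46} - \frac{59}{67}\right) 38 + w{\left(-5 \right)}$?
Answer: $- \frac{9222}{1541} \approx -5.9844$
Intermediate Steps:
$w{\left(t \right)} = t^{2}$
$\left(\frac{3}{46} - \frac{59}{67}\right) 38 + w{\left(-5 \right)} = \left(\frac{3}{46} - \frac{59}{67}\right) 38 + \left(-5\right)^{2} = \left(3 \cdot \frac{1}{46} - \frac{59}{67}\right) 38 + 25 = \left(\frac{3}{46} - \frac{59}{67}\right) 38 + 25 = \left(- \frac{2513}{3082}\right) 38 + 25 = - \frac{47747}{1541} + 25 = - \frac{9222}{1541}$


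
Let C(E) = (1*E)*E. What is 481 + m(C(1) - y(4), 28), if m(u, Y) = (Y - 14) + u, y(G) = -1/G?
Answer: 1985/4 ≈ 496.25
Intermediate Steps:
C(E) = E² (C(E) = E*E = E²)
m(u, Y) = -14 + Y + u (m(u, Y) = (-14 + Y) + u = -14 + Y + u)
481 + m(C(1) - y(4), 28) = 481 + (-14 + 28 + (1² - (-1)/4)) = 481 + (-14 + 28 + (1 - (-1)/4)) = 481 + (-14 + 28 + (1 - 1*(-¼))) = 481 + (-14 + 28 + (1 + ¼)) = 481 + (-14 + 28 + 5/4) = 481 + 61/4 = 1985/4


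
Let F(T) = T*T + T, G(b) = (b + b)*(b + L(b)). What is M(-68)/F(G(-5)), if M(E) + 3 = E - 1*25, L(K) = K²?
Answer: -12/4975 ≈ -0.0024121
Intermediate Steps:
M(E) = -28 + E (M(E) = -3 + (E - 1*25) = -3 + (E - 25) = -3 + (-25 + E) = -28 + E)
G(b) = 2*b*(b + b²) (G(b) = (b + b)*(b + b²) = (2*b)*(b + b²) = 2*b*(b + b²))
F(T) = T + T² (F(T) = T² + T = T + T²)
M(-68)/F(G(-5)) = (-28 - 68)/(((2*(-5)²*(1 - 5))*(1 + 2*(-5)²*(1 - 5)))) = -96*(-1/(200*(1 + 2*25*(-4)))) = -96*(-1/(200*(1 - 200))) = -96/((-200*(-199))) = -96/39800 = -96*1/39800 = -12/4975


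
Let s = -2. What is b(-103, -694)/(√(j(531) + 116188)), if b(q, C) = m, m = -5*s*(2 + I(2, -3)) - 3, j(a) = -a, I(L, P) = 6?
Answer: 77*√115657/115657 ≈ 0.22641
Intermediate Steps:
m = 77 (m = -(-10)*(2 + 6) - 3 = -(-10)*8 - 3 = -5*(-16) - 3 = 80 - 3 = 77)
b(q, C) = 77
b(-103, -694)/(√(j(531) + 116188)) = 77/(√(-1*531 + 116188)) = 77/(√(-531 + 116188)) = 77/(√115657) = 77*(√115657/115657) = 77*√115657/115657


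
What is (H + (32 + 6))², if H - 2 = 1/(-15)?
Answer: 358801/225 ≈ 1594.7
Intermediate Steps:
H = 29/15 (H = 2 + 1/(-15) = 2 - 1/15 = 29/15 ≈ 1.9333)
(H + (32 + 6))² = (29/15 + (32 + 6))² = (29/15 + 38)² = (599/15)² = 358801/225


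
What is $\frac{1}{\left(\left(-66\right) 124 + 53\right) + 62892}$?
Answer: $\frac{1}{54761} \approx 1.8261 \cdot 10^{-5}$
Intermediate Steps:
$\frac{1}{\left(\left(-66\right) 124 + 53\right) + 62892} = \frac{1}{\left(-8184 + 53\right) + 62892} = \frac{1}{-8131 + 62892} = \frac{1}{54761}$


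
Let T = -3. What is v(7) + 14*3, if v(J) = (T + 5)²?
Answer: 46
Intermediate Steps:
v(J) = 4 (v(J) = (-3 + 5)² = 2² = 4)
v(7) + 14*3 = 4 + 14*3 = 4 + 42 = 46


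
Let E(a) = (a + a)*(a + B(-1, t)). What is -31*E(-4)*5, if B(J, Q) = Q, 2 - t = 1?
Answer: -3720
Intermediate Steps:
t = 1 (t = 2 - 1*1 = 2 - 1 = 1)
E(a) = 2*a*(1 + a) (E(a) = (a + a)*(a + 1) = (2*a)*(1 + a) = 2*a*(1 + a))
-31*E(-4)*5 = -62*(-4)*(1 - 4)*5 = -62*(-4)*(-3)*5 = -31*24*5 = -744*5 = -3720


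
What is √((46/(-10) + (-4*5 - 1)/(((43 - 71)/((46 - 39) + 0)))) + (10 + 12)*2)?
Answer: √4465/10 ≈ 6.6821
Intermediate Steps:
√((46/(-10) + (-4*5 - 1)/(((43 - 71)/((46 - 39) + 0)))) + (10 + 12)*2) = √((46*(-⅒) + (-20 - 1)/((-28/(7 + 0)))) + 22*2) = √((-23/5 - 21/((-28/7))) + 44) = √((-23/5 - 21/((-28*⅐))) + 44) = √((-23/5 - 21/(-4)) + 44) = √((-23/5 - 21*(-¼)) + 44) = √((-23/5 + 21/4) + 44) = √(13/20 + 44) = √(893/20) = √4465/10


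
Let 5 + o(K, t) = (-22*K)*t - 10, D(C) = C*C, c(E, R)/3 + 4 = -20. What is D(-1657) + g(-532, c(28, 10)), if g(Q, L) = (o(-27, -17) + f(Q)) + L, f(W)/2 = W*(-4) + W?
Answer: 2738656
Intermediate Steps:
f(W) = -6*W (f(W) = 2*(W*(-4) + W) = 2*(-4*W + W) = 2*(-3*W) = -6*W)
c(E, R) = -72 (c(E, R) = -12 + 3*(-20) = -12 - 60 = -72)
D(C) = C²
o(K, t) = -15 - 22*K*t (o(K, t) = -5 + ((-22*K)*t - 10) = -5 + (-22*K*t - 10) = -5 + (-10 - 22*K*t) = -15 - 22*K*t)
g(Q, L) = -10113 + L - 6*Q (g(Q, L) = ((-15 - 22*(-27)*(-17)) - 6*Q) + L = ((-15 - 10098) - 6*Q) + L = (-10113 - 6*Q) + L = -10113 + L - 6*Q)
D(-1657) + g(-532, c(28, 10)) = (-1657)² + (-10113 - 72 - 6*(-532)) = 2745649 + (-10113 - 72 + 3192) = 2745649 - 6993 = 2738656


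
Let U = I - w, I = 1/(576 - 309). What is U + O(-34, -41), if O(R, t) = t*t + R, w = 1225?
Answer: 112675/267 ≈ 422.00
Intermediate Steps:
I = 1/267 ≈ 0.0037453
U = -327074/267 (U = 1/267 - 1*1225 = 1/267 - 1225 = -327074/267 ≈ -1225.0)
O(R, t) = R + t² (O(R, t) = t² + R = R + t²)
U + O(-34, -41) = -327074/267 + (-34 + (-41)²) = -327074/267 + (-34 + 1681) = -327074/267 + 1647 = 112675/267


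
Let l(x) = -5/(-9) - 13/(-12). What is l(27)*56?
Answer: 826/9 ≈ 91.778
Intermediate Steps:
l(x) = 59/36 (l(x) = -5*(-1/9) - 13*(-1/12) = 5/9 + 13/12 = 59/36)
l(27)*56 = (59/36)*56 = 826/9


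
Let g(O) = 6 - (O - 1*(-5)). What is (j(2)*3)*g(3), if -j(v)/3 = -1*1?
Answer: -18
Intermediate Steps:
g(O) = 1 - O (g(O) = 6 - (O + 5) = 6 - (5 + O) = 6 + (-5 - O) = 1 - O)
j(v) = 3 (j(v) = -(-3) = -3*(-1) = 3)
(j(2)*3)*g(3) = (3*3)*(1 - 1*3) = 9*(1 - 3) = 9*(-2) = -18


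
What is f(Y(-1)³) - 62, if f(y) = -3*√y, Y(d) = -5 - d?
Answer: -62 - 24*I ≈ -62.0 - 24.0*I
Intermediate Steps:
f(Y(-1)³) - 62 = -3*(-(-5 - 1*(-1))^(3/2)) - 62 = -3*(-(-5 + 1)^(3/2)) - 62 = -3*8*I - 62 = -24*I - 62 = -62 - 24*I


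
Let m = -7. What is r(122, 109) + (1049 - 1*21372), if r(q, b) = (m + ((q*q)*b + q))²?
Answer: 2632412125518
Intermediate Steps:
r(q, b) = (-7 + q + b*q²)² (r(q, b) = (-7 + ((q*q)*b + q))² = (-7 + (q²*b + q))² = (-7 + (b*q² + q))² = (-7 + (q + b*q²))² = (-7 + q + b*q²)²)
r(122, 109) + (1049 - 1*21372) = (-7 + 122 + 109*122²)² + (1049 - 1*21372) = (-7 + 122 + 109*14884)² + (1049 - 21372) = (-7 + 122 + 1622356)² - 20323 = 1622471² - 20323 = 2632412145841 - 20323 = 2632412125518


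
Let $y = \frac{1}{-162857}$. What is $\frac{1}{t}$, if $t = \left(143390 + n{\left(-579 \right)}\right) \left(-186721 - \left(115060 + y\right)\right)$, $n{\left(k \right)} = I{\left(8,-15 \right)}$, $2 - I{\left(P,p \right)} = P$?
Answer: $- \frac{162857}{7046914714141344} \approx -2.311 \cdot 10^{-11}$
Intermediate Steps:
$y = - \frac{1}{162857} \approx -6.1404 \cdot 10^{-6}$
$I{\left(P,p \right)} = 2 - P$
$n{\left(k \right)} = -6$ ($n{\left(k \right)} = 2 - 8 = -6$)
$t = - \frac{7046914714141344}{162857}$ ($t = \left(143390 - 6\right) \left(-186721 - \frac{18738326419}{162857}\right) = 143384 \left(-186721 + \left(-115060 + \frac{1}{162857}\right)\right) = 143384 \left(-186721 - \frac{18738326419}{162857}\right) = 143384 \left(- \frac{49147148316}{162857}\right) = - \frac{7046914714141344}{162857} \approx -4.3271 \cdot 10^{10}$)
$\frac{1}{t} = \frac{1}{- \frac{7046914714141344}{162857}} = - \frac{162857}{7046914714141344}$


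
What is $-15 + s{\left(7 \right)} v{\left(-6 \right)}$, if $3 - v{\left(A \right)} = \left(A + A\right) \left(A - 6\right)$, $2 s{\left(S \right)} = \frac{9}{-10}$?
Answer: $\frac{969}{20} \approx 48.45$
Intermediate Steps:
$s{\left(S \right)} = - \frac{9}{20}$ ($s{\left(S \right)} = \frac{9 \frac{1}{-10}}{2} = \frac{9 \left(- \frac{1}{10}\right)}{2} = \frac{1}{2} \left(- \frac{9}{10}\right) = - \frac{9}{20}$)
$v{\left(A \right)} = 3 - 2 A \left(-6 + A\right)$ ($v{\left(A \right)} = 3 - \left(A + A\right) \left(A - 6\right) = 3 - 2 A \left(-6 + A\right)$)
$-15 + s{\left(7 \right)} v{\left(-6 \right)} = -15 - \frac{9 \left(3 - 2 \left(-6\right)^{2} + 12 \left(-6\right)\right)}{20} = -15 - \frac{9 \left(3 - 72 - 72\right)}{20} = -15 - - \frac{1269}{20} = -15 + \frac{1269}{20} = \frac{969}{20}$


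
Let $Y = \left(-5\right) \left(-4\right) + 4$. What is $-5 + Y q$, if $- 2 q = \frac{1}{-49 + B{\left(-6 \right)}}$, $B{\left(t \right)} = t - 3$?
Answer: $- \frac{139}{29} \approx -4.7931$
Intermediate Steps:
$B{\left(t \right)} = -3 + t$ ($B{\left(t \right)} = t - 3 = -3 + t$)
$Y = 24$ ($Y = 20 + 4 = 24$)
$q = \frac{1}{116}$ ($q = - \frac{1}{2 \left(-49 - 9\right)} = - \frac{1}{2 \left(-58\right)} = \left(- \frac{1}{2}\right) \left(- \frac{1}{58}\right) = \frac{1}{116} \approx 0.0086207$)
$-5 + Y q = -5 + 24 \cdot \frac{1}{116} = -5 + \frac{6}{29} = - \frac{139}{29}$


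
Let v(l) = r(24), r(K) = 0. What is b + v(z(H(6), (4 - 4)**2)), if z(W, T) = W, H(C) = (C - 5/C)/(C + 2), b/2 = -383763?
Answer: -767526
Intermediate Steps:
b = -767526 (b = 2*(-383763) = -767526)
H(C) = (C - 5/C)/(2 + C)
v(l) = 0
b + v(z(H(6), (4 - 4)**2)) = -767526 + 0 = -767526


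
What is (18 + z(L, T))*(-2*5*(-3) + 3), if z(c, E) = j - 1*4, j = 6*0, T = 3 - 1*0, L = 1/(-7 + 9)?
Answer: 462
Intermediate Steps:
L = ½ (L = 1/2 = ½ ≈ 0.50000)
T = 3 (T = 3 + 0 = 3)
j = 0
z(c, E) = -4 (z(c, E) = 0 - 1*4 = 0 - 4 = -4)
(18 + z(L, T))*(-2*5*(-3) + 3) = (18 - 4)*(-2*5*(-3) + 3) = 14*(-10*(-3) + 3) = 14*(30 + 3) = 14*33 = 462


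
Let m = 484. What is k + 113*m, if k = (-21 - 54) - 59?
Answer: 54558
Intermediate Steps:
k = -134 (k = -75 - 59 = -134)
k + 113*m = -134 + 113*484 = -134 + 54692 = 54558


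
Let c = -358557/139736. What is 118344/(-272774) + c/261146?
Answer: -2159323789979991/4976965863531472 ≈ -0.43386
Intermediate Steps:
c = -358557/139736 (c = -358557*1/139736 = -358557/139736 ≈ -2.5660)
118344/(-272774) + c/261146 = 118344/(-272774) - 358557/139736/261146 = 118344*(-1/272774) - 358557/139736*1/261146 = -59172/136387 - 358557/36491497456 = -2159323789979991/4976965863531472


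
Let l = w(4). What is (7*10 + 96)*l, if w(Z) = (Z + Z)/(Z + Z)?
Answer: 166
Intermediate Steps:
w(Z) = 1 (w(Z) = (2*Z)/((2*Z)) = (2*Z)*(1/(2*Z)) = 1)
l = 1
(7*10 + 96)*l = (7*10 + 96)*1 = (70 + 96)*1 = 166*1 = 166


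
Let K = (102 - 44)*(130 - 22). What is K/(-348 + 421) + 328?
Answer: 30208/73 ≈ 413.81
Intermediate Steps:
K = 6264 (K = 58*108 = 6264)
K/(-348 + 421) + 328 = 6264/(-348 + 421) + 328 = 6264/73 + 328 = 30208/73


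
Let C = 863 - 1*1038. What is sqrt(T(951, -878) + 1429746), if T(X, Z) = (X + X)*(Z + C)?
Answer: 2*I*sqrt(143265) ≈ 757.01*I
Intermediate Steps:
C = -175 (C = 863 - 1038 = -175)
T(X, Z) = 2*X*(-175 + Z) (T(X, Z) = (X + X)*(Z - 175) = (2*X)*(-175 + Z) = 2*X*(-175 + Z))
sqrt(T(951, -878) + 1429746) = sqrt(2*951*(-175 - 878) + 1429746) = sqrt(2*951*(-1053) + 1429746) = sqrt(-2002806 + 1429746) = sqrt(-573060) = 2*I*sqrt(143265)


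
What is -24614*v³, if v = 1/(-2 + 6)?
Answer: -12307/32 ≈ -384.59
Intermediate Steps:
v = ¼ (v = 1/4 = ¼ ≈ 0.25000)
-24614*v³ = -24614*(¼)³ = -24614*1/64 = -12307/32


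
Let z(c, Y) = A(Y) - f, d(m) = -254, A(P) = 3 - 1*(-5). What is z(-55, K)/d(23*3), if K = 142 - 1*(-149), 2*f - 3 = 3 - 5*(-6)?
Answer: 5/127 ≈ 0.039370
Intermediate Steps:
A(P) = 8 (A(P) = 3 + 5 = 8)
f = 18 (f = 3/2 + (3 - 5*(-6))/2 = 3/2 + (3 + 30)/2 = 3/2 + (½)*33 = 3/2 + 33/2 = 18)
K = 291 (K = 142 + 149 = 291)
z(c, Y) = -10 (z(c, Y) = 8 - 1*18 = 8 - 18 = -10)
z(-55, K)/d(23*3) = -10/(-254) = -10*(-1/254) = 5/127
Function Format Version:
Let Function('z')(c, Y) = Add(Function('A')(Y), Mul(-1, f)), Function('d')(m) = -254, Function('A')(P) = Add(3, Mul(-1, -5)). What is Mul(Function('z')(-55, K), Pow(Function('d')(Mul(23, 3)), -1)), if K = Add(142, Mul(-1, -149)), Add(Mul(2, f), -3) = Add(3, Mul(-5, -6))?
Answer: Rational(5, 127) ≈ 0.039370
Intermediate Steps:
Function('A')(P) = 8 (Function('A')(P) = Add(3, 5) = 8)
f = 18 (f = Add(Rational(3, 2), Mul(Rational(1, 2), Add(3, Mul(-5, -6)))) = Add(Rational(3, 2), Mul(Rational(1, 2), Add(3, 30))) = Add(Rational(3, 2), Mul(Rational(1, 2), 33)) = Add(Rational(3, 2), Rational(33, 2)) = 18)
K = 291 (K = Add(142, 149) = 291)
Function('z')(c, Y) = -10 (Function('z')(c, Y) = Add(8, Mul(-1, 18)) = Add(8, -18) = -10)
Mul(Function('z')(-55, K), Pow(Function('d')(Mul(23, 3)), -1)) = Mul(-10, Pow(-254, -1)) = Mul(-10, Rational(-1, 254)) = Rational(5, 127)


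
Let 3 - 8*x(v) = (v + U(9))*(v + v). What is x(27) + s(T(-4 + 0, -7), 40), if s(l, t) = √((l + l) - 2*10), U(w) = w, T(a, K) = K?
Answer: -1941/8 + I*√34 ≈ -242.63 + 5.831*I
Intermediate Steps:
x(v) = 3/8 - v*(9 + v)/4 (x(v) = 3/8 - (v + 9)*(v + v)/8 = 3/8 - (9 + v)*2*v/8 = 3/8 - v*(9 + v)/4)
s(l, t) = √(-20 + 2*l) (s(l, t) = √(2*l - 20) = √(-20 + 2*l))
x(27) + s(T(-4 + 0, -7), 40) = (3/8 - 9/4*27 - ¼*27²) + √(-20 + 2*(-7)) = (3/8 - 243/4 - ¼*729) + √(-20 - 14) = (3/8 - 243/4 - 729/4) + √(-34) = -1941/8 + I*√34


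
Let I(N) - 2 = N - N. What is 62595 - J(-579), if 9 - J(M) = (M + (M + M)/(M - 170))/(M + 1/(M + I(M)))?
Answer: 15661076496777/250228916 ≈ 62587.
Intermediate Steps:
I(N) = 2 (I(N) = 2 + (N - N) = 2 + 0 = 2)
J(M) = 9 - (M + 2*M/(-170 + M))/(M + 1/(2 + M)) (J(M) = 9 - (M + (M + M)/(M - 170))/(M + 1/(M + 2)) = 9 - (M + (2*M)/(-170 + M))/(M + 1/(2 + M)) = 9 - (M + 2*M/(-170 + M))/(M + 1/(2 + M)))
62595 - J(-579) = 62595 - (-1530 - 2715*(-579) - 1346*(-579)² + 8*(-579)³)/(-170 + (-579)³ - 339*(-579) - 168*(-579)²) = 62595 - (-1530 + 1571985 - 1346*335241 + 8*(-194104539))/(-170 - 194104539 + 196281 - 168*335241) = 62595 - (-1530 + 1571985 - 451234386 - 1552836312)/(-170 - 194104539 + 196281 - 56320488) = 62595 - (-2002500243)/(-250228916) = 62595 - (-1)*(-2002500243)/250228916 = 62595 - 1*2002500243/250228916 = 62595 - 2002500243/250228916 = 15661076496777/250228916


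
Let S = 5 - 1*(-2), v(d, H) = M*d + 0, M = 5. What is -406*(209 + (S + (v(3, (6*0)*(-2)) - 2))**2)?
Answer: -247254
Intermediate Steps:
v(d, H) = 5*d (v(d, H) = 5*d + 0 = 5*d)
S = 7 (S = 5 + 2 = 7)
-406*(209 + (S + (v(3, (6*0)*(-2)) - 2))**2) = -406*(209 + (7 + (5*3 - 2))**2) = -406*(209 + (7 + (15 - 2))**2) = -406*(209 + (7 + 13)**2) = -406*(209 + 20**2) = -406*(209 + 400) = -406*609 = -247254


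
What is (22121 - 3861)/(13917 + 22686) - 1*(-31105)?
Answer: 13717525/441 ≈ 31106.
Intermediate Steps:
(22121 - 3861)/(13917 + 22686) - 1*(-31105) = 18260/36603 + 31105 = 18260*(1/36603) + 31105 = 220/441 + 31105 = 13717525/441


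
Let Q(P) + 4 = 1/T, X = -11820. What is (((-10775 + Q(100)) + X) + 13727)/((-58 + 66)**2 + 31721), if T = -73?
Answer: -647657/2320305 ≈ -0.27913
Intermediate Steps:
Q(P) = -293/73 (Q(P) = -4 + 1/(-73) = -4 - 1/73 = -293/73)
(((-10775 + Q(100)) + X) + 13727)/((-58 + 66)**2 + 31721) = (((-10775 - 293/73) - 11820) + 13727)/((-58 + 66)**2 + 31721) = ((-786868/73 - 11820) + 13727)/(8**2 + 31721) = (-1649728/73 + 13727)/(64 + 31721) = -647657/73/31785 = -647657/73*1/31785 = -647657/2320305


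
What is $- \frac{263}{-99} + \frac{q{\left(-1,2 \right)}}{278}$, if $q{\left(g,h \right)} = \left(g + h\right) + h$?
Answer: $\frac{73411}{27522} \approx 2.6674$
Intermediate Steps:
$q{\left(g,h \right)} = g + 2 h$
$- \frac{263}{-99} + \frac{q{\left(-1,2 \right)}}{278} = - \frac{263}{-99} + \frac{-1 + 2 \cdot 2}{278} = \left(-263\right) \left(- \frac{1}{99}\right) + \left(-1 + 4\right) \frac{1}{278} = \frac{263}{99} + 3 \cdot \frac{1}{278} = \frac{263}{99} + \frac{3}{278} = \frac{73411}{27522}$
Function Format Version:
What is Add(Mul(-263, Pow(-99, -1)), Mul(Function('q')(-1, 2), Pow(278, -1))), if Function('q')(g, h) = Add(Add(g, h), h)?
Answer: Rational(73411, 27522) ≈ 2.6674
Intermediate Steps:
Function('q')(g, h) = Add(g, Mul(2, h))
Add(Mul(-263, Pow(-99, -1)), Mul(Function('q')(-1, 2), Pow(278, -1))) = Add(Mul(-263, Pow(-99, -1)), Mul(Add(-1, Mul(2, 2)), Pow(278, -1))) = Add(Mul(-263, Rational(-1, 99)), Mul(Add(-1, 4), Rational(1, 278))) = Add(Rational(263, 99), Mul(3, Rational(1, 278))) = Add(Rational(263, 99), Rational(3, 278)) = Rational(73411, 27522)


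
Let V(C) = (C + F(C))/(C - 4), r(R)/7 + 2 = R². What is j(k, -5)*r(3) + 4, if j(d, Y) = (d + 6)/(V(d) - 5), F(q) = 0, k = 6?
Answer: -290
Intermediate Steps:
r(R) = -14 + 7*R²
V(C) = C/(-4 + C) (V(C) = (C + 0)/(C - 4) = C/(-4 + C))
j(d, Y) = (6 + d)/(-5 + d/(-4 + d)) (j(d, Y) = (d + 6)/(d/(-4 + d) - 5) = (6 + d)/(-5 + d/(-4 + d)))
j(k, -5)*r(3) + 4 = (-(-4 + 6)*(6 + 6)/(-20 + 4*6))*(-14 + 7*3²) + 4 = (-1*2*12/(-20 + 24))*(-14 + 7*9) + 4 = (-1*2*12/4)*(-14 + 63) + 4 = -1*¼*2*12*49 + 4 = -6*49 + 4 = -294 + 4 = -290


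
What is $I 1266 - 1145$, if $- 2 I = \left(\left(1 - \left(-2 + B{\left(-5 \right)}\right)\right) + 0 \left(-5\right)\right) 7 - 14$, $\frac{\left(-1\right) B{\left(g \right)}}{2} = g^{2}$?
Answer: $-227126$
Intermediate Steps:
$B{\left(g \right)} = - 2 g^{2}$
$I = - \frac{357}{2}$ ($I = - \frac{\left(\left(1 - \left(-2 - 2 \left(-5\right)^{2}\right)\right) + 0 \left(-5\right)\right) 7 - 14}{2} = - \frac{\left(\left(1 - \left(-2 - 50\right)\right) + 0\right) 7 - 14}{2} = - \frac{\left(\left(1 + \left(2 - -50\right)\right) + 0\right) 7 - 14}{2} = - \frac{\left(\left(1 + \left(2 + 50\right)\right) + 0\right) 7 - 14}{2} = - \frac{\left(\left(1 + 52\right) + 0\right) 7 - 14}{2} = - \frac{\left(53 + 0\right) 7 - 14}{2} = - \frac{53 \cdot 7 - 14}{2} = - \frac{371 - 14}{2} = \left(- \frac{1}{2}\right) 357 = - \frac{357}{2} \approx -178.5$)
$I 1266 - 1145 = \left(- \frac{357}{2}\right) 1266 - 1145 = -225981 - 1145 = -227126$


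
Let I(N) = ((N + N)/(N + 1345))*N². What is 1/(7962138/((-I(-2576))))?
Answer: -17093758976/4900695939 ≈ -3.4880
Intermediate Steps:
I(N) = 2*N³/(1345 + N) (I(N) = ((2*N)/(1345 + N))*N² = (2*N/(1345 + N))*N² = 2*N³/(1345 + N))
1/(7962138/((-I(-2576)))) = 1/(7962138/((-2*(-2576)³/(1345 - 2576)))) = 1/(7962138/((-2*(-17093758976)/(-1231)))) = 1/(7962138/((-2*(-17093758976)*(-1)/1231))) = 1/(7962138/((-1*34187517952/1231))) = 1/(7962138/(-34187517952/1231)) = 1/(7962138*(-1231/34187517952)) = 1/(-4900695939/17093758976) = -17093758976/4900695939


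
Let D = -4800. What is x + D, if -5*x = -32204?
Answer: 8204/5 ≈ 1640.8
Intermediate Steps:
x = 32204/5 (x = -⅕*(-32204) = 32204/5 ≈ 6440.8)
x + D = 32204/5 - 4800 = 8204/5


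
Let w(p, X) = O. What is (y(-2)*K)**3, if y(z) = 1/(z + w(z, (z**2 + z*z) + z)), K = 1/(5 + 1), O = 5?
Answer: 1/5832 ≈ 0.00017147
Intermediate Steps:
K = 1/6 ≈ 0.16667
w(p, X) = 5
y(z) = 1/(5 + z) (y(z) = 1/(z + 5) = 1/(5 + z))
(y(-2)*K)**3 = ((1/6)/(5 - 2))**3 = ((1/6)/3)**3 = ((1/3)*(1/6))**3 = (1/18)**3 = 1/5832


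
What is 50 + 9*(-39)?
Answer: -301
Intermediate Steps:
50 + 9*(-39) = 50 - 351 = -301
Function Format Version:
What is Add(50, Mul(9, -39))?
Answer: -301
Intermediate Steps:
Add(50, Mul(9, -39)) = Add(50, -351) = -301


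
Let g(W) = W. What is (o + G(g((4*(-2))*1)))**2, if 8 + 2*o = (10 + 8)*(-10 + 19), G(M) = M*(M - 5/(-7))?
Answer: 896809/49 ≈ 18302.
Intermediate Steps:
G(M) = M*(5/7 + M) (G(M) = M*(M - 5*(-1/7)) = M*(M + 5/7) = M*(5/7 + M))
o = 77 (o = -4 + ((10 + 8)*(-10 + 19))/2 = -4 + (18*9)/2 = -4 + (1/2)*162 = -4 + 81 = 77)
(o + G(g((4*(-2))*1)))**2 = (77 + ((4*(-2))*1)*(5 + 7*((4*(-2))*1))/7)**2 = (77 + (-8*1)*(5 + 7*(-8*1))/7)**2 = (77 + (1/7)*(-8)*(5 + 7*(-8)))**2 = (77 + (1/7)*(-8)*(5 - 56))**2 = (77 + (1/7)*(-8)*(-51))**2 = (77 + 408/7)**2 = (947/7)**2 = 896809/49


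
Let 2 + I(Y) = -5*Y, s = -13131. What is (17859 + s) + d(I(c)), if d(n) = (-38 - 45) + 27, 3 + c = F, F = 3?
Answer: 4672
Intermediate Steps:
c = 0 (c = -3 + 3 = 0)
I(Y) = -2 - 5*Y
d(n) = -56 (d(n) = -83 + 27 = -56)
(17859 + s) + d(I(c)) = (17859 - 13131) - 56 = 4728 - 56 = 4672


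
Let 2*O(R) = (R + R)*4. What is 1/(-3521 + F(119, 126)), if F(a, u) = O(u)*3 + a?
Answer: -1/1890 ≈ -0.00052910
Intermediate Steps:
O(R) = 4*R (O(R) = ((R + R)*4)/2 = ((2*R)*4)/2 = (8*R)/2 = 4*R)
F(a, u) = a + 12*u (F(a, u) = (4*u)*3 + a = 12*u + a = a + 12*u)
1/(-3521 + F(119, 126)) = 1/(-3521 + (119 + 12*126)) = 1/(-3521 + (119 + 1512)) = 1/(-3521 + 1631) = 1/(-1890) = -1/1890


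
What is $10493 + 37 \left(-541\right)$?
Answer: $-9524$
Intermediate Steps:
$10493 + 37 \left(-541\right) = 10493 - 20017 = -9524$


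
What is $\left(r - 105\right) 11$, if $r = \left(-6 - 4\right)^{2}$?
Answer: $-55$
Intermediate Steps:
$r = 100$ ($r = \left(-10\right)^{2} = 100$)
$\left(r - 105\right) 11 = \left(100 - 105\right) 11 = \left(-5\right) 11 = -55$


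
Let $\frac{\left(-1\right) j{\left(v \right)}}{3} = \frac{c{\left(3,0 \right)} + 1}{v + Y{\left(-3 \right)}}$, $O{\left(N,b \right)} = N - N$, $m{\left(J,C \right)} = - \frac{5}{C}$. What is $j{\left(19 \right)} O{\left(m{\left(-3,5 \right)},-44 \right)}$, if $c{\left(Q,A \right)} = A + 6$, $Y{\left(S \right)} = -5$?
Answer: $0$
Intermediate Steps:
$c{\left(Q,A \right)} = 6 + A$
$O{\left(N,b \right)} = 0$
$j{\left(v \right)} = - \frac{21}{-5 + v}$ ($j{\left(v \right)} = - 3 \frac{\left(6 + 0\right) + 1}{v - 5} = - 3 \frac{6 + 1}{-5 + v} = - 3 \frac{7}{-5 + v} = - \frac{21}{-5 + v}$)
$j{\left(19 \right)} O{\left(m{\left(-3,5 \right)},-44 \right)} = - \frac{21}{-5 + 19} \cdot 0 = - \frac{21}{14} \cdot 0 = \left(-21\right) \frac{1}{14} \cdot 0 = \left(- \frac{3}{2}\right) 0 = 0$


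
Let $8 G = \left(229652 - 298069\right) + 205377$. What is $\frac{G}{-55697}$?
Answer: $- \frac{17120}{55697} \approx -0.30738$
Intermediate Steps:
$G = 17120$ ($G = \frac{\left(229652 - 298069\right) + 205377}{8} = \frac{-68417 + 205377}{8} = \frac{1}{8} \cdot 136960 = 17120$)
$\frac{G}{-55697} = \frac{17120}{-55697} = 17120 \left(- \frac{1}{55697}\right) = - \frac{17120}{55697}$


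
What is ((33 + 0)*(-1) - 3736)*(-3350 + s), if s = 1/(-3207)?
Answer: 40492066819/3207 ≈ 1.2626e+7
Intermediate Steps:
s = -1/3207 ≈ -0.00031182
((33 + 0)*(-1) - 3736)*(-3350 + s) = ((33 + 0)*(-1) - 3736)*(-3350 - 1/3207) = (33*(-1) - 3736)*(-10743451/3207) = (-33 - 3736)*(-10743451/3207) = -3769*(-10743451/3207) = 40492066819/3207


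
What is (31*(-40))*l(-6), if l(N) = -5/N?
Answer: -3100/3 ≈ -1033.3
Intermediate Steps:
(31*(-40))*l(-6) = (31*(-40))*(-5/(-6)) = -(-6200)*(-1)/6 = -1240*⅚ = -3100/3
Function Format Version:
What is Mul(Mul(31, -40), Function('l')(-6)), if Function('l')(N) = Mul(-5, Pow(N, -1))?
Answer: Rational(-3100, 3) ≈ -1033.3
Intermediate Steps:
Mul(Mul(31, -40), Function('l')(-6)) = Mul(Mul(31, -40), Mul(-5, Pow(-6, -1))) = Mul(-1240, Mul(-5, Rational(-1, 6))) = Mul(-1240, Rational(5, 6)) = Rational(-3100, 3)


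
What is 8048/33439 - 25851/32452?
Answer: -86179699/155023204 ≈ -0.55591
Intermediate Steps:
8048/33439 - 25851/32452 = 8048*(1/33439) - 25851*1/32452 = 8048/33439 - 3693/4636 = -86179699/155023204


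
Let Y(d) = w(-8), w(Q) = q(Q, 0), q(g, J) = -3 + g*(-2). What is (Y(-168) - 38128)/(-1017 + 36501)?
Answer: -12705/11828 ≈ -1.0741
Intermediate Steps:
q(g, J) = -3 - 2*g
w(Q) = -3 - 2*Q
Y(d) = 13 (Y(d) = -3 - 2*(-8) = -3 + 16 = 13)
(Y(-168) - 38128)/(-1017 + 36501) = (13 - 38128)/(-1017 + 36501) = -38115/35484 = -38115*1/35484 = -12705/11828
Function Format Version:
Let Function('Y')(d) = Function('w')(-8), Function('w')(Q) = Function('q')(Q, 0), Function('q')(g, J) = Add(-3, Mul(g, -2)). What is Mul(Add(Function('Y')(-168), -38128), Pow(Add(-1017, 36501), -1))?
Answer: Rational(-12705, 11828) ≈ -1.0741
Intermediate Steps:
Function('q')(g, J) = Add(-3, Mul(-2, g))
Function('w')(Q) = Add(-3, Mul(-2, Q))
Function('Y')(d) = 13 (Function('Y')(d) = Add(-3, Mul(-2, -8)) = Add(-3, 16) = 13)
Mul(Add(Function('Y')(-168), -38128), Pow(Add(-1017, 36501), -1)) = Mul(Add(13, -38128), Pow(Add(-1017, 36501), -1)) = Mul(-38115, Pow(35484, -1)) = Mul(-38115, Rational(1, 35484)) = Rational(-12705, 11828)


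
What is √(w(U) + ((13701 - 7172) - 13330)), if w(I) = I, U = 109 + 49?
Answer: I*√6643 ≈ 81.505*I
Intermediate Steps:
U = 158
√(w(U) + ((13701 - 7172) - 13330)) = √(158 + ((13701 - 7172) - 13330)) = √(158 + (6529 - 13330)) = √(158 - 6801) = √(-6643) = I*√6643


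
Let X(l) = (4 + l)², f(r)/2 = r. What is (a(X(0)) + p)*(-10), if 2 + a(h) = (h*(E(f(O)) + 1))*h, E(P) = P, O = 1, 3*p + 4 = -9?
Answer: -22850/3 ≈ -7616.7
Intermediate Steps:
p = -13/3 (p = -4/3 + (⅓)*(-9) = -4/3 - 3 = -13/3 ≈ -4.3333)
f(r) = 2*r
a(h) = -2 + 3*h² (a(h) = -2 + (h*(2*1 + 1))*h = -2 + (h*(2 + 1))*h = -2 + (h*3)*h = -2 + (3*h)*h = -2 + 3*h²)
(a(X(0)) + p)*(-10) = ((-2 + 3*((4 + 0)²)²) - 13/3)*(-10) = ((-2 + 3*(4²)²) - 13/3)*(-10) = ((-2 + 3*16²) - 13/3)*(-10) = ((-2 + 3*256) - 13/3)*(-10) = ((-2 + 768) - 13/3)*(-10) = (766 - 13/3)*(-10) = (2285/3)*(-10) = -22850/3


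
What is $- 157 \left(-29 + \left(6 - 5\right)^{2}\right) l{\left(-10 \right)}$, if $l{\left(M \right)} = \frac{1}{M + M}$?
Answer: $- \frac{1099}{5} \approx -219.8$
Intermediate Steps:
$l{\left(M \right)} = \frac{1}{2 M}$
$- 157 \left(-29 + \left(6 - 5\right)^{2}\right) l{\left(-10 \right)} = - 157 \left(-29 + \left(6 - 5\right)^{2}\right) \frac{1}{2 \left(-10\right)} = - 157 \left(-29 + 1^{2}\right) \frac{1}{2} \left(- \frac{1}{10}\right) = - 157 \left(-29 + 1\right) \left(- \frac{1}{20}\right) = \left(-157\right) \left(-28\right) \left(- \frac{1}{20}\right) = 4396 \left(- \frac{1}{20}\right) = - \frac{1099}{5}$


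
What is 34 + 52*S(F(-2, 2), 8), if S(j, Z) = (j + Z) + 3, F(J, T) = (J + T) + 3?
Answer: 762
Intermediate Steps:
F(J, T) = 3 + J + T
S(j, Z) = 3 + Z + j (S(j, Z) = (Z + j) + 3 = 3 + Z + j)
34 + 52*S(F(-2, 2), 8) = 34 + 52*(3 + 8 + (3 - 2 + 2)) = 34 + 52*(3 + 8 + 3) = 34 + 52*14 = 34 + 728 = 762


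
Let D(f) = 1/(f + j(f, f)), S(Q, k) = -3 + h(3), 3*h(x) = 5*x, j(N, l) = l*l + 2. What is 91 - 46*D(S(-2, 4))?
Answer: 341/4 ≈ 85.250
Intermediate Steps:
j(N, l) = 2 + l**2 (j(N, l) = l**2 + 2 = 2 + l**2)
h(x) = 5*x/3 (h(x) = (5*x)/3 = 5*x/3)
S(Q, k) = 2 (S(Q, k) = -3 + (5/3)*3 = -3 + 5 = 2)
D(f) = 1/(2 + f + f**2) (D(f) = 1/(f + (2 + f**2)) = 1/(2 + f + f**2))
91 - 46*D(S(-2, 4)) = 91 - 46/(2 + 2 + 2**2) = 91 - 46/(2 + 2 + 4) = 91 - 46/8 = 91 - 46*1/8 = 91 - 23/4 = 341/4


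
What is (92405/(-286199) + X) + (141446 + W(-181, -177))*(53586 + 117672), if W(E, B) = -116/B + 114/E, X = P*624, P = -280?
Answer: 74035017385410026365/3056319121 ≈ 2.4224e+10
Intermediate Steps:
X = -174720 (X = -280*624 = -174720)
(92405/(-286199) + X) + (141446 + W(-181, -177))*(53586 + 117672) = (92405/(-286199) - 174720) + (141446 + (-116/(-177) + 114/(-181)))*(53586 + 117672) = (92405*(-1/286199) - 174720) + (141446 + (-116*(-1/177) + 114*(-1/181)))*171258 = (-92405/286199 - 174720) + (141446 + (116/177 - 114/181))*171258 = -50004781685/286199 + (141446 + 818/32037)*171258 = -50004781685/286199 + (4531506320/32037)*171258 = -50004781685/286199 + 258685569783520/10679 = 74035017385410026365/3056319121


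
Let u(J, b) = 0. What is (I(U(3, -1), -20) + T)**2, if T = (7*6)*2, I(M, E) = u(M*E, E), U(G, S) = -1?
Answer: 7056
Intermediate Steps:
I(M, E) = 0
T = 84 (T = 42*2 = 84)
(I(U(3, -1), -20) + T)**2 = (0 + 84)**2 = 84**2 = 7056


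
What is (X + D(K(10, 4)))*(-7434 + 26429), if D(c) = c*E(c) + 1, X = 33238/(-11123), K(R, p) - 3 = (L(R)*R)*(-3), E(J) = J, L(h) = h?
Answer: 18636499615040/11123 ≈ 1.6755e+9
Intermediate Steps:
K(R, p) = 3 - 3*R² (K(R, p) = 3 + (R*R)*(-3) = 3 + R²*(-3) = 3 - 3*R²)
X = -33238/11123 (X = 33238*(-1/11123) = -33238/11123 ≈ -2.9882)
D(c) = 1 + c² (D(c) = c*c + 1 = c² + 1 = 1 + c²)
(X + D(K(10, 4)))*(-7434 + 26429) = (-33238/11123 + (1 + (3 - 3*10²)²))*(-7434 + 26429) = (-33238/11123 + (1 + (3 - 3*100)²))*18995 = (-33238/11123 + (1 + (3 - 300)²))*18995 = (-33238/11123 + (1 + (-297)²))*18995 = (-33238/11123 + (1 + 88209))*18995 = (-33238/11123 + 88210)*18995 = (981126592/11123)*18995 = 18636499615040/11123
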